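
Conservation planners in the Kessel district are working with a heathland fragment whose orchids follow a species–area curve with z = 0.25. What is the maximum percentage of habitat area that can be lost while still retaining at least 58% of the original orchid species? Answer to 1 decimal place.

88.7%

Need (A_new/A_old)^0.25 = 0.58, so A_new/A_old = 0.58^(1/0.25) = 0.58^4
ln(A_new/A_old) = ln 0.58 / 0.25 = -0.5447 / 0.25 = -2.1789
A_new/A_old = e^-2.1789 ≈ 0.1132
Fraction that can be lost = 1 − 0.1132 = 0.8868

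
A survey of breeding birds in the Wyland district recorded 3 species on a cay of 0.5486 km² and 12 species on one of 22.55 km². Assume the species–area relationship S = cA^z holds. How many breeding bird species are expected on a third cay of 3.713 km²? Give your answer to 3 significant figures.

z = ln(12/3) / ln(22.55/0.5486) = 1.3863 / 3.7161 = 0.3730
c = 3 / 0.5486^0.3730 = 3 / 0.7993 = 3.753
S₃ = 3.753 × 3.713^0.3730 = 3.753 × 1.631 ≈ 6.122

6.12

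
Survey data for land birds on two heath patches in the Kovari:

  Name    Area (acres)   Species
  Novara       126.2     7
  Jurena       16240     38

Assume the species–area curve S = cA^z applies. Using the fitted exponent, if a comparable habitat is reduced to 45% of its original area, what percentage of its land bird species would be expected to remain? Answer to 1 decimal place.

75.7%

z = ln(38/7) / ln(16240/126.2) = 1.6917 / 4.8574 = 0.3483
S_new/S_old = (A_new/A_old)^z = 0.45^0.3483 = exp(0.3483 × -0.7985) = 0.7572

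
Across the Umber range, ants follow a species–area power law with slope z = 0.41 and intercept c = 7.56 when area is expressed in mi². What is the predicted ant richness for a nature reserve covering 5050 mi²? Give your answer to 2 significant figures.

S = 7.56 × 5050^0.41
ln S = ln 7.56 + 0.41 × ln 5050 = 2.0229 + 0.41 × 8.5271 = 5.5190
S = e^5.5190 ≈ 249.4

250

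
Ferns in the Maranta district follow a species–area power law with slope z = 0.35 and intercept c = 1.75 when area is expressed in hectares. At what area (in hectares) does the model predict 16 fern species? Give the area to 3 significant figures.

16 = 1.75 × A^0.35  ⇒  A^0.35 = 16/1.75 = 9.143
ln A = ln(9.143) / 0.35 = 2.2130 / 0.35 = 6.3228
A = e^6.3228 ≈ 557.1 hectares

557 hectares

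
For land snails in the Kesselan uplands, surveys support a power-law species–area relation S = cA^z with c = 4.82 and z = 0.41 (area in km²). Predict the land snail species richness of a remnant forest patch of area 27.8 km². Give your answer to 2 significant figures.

S = 4.82 × 27.8^0.41
ln S = ln 4.82 + 0.41 × ln 27.8 = 1.5728 + 0.41 × 3.3250 = 2.9360
S = e^2.9360 ≈ 18.84

19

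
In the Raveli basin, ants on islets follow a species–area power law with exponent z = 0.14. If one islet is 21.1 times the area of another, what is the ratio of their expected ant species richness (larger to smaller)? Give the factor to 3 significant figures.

1.53

S₂/S₁ = (A₂/A₁)^z = 21.1^0.14
ln(S₂/S₁) = 0.14 × ln 21.1 = 0.14 × 3.0493 = 0.4269
S₂/S₁ = e^0.4269 ≈ 1.532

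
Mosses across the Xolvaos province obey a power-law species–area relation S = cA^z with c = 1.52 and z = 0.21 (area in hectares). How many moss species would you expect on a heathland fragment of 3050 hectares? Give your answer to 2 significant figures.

8.2

S = 1.52 × 3050^0.21
ln S = ln 1.52 + 0.21 × ln 3050 = 0.4187 + 0.21 × 8.0229 = 2.1035
S = e^2.1035 ≈ 8.195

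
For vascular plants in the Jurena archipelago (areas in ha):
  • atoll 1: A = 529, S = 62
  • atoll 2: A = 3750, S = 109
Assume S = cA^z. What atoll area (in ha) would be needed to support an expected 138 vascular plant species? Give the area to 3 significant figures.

z = ln(109/62) / ln(3750/529) = 0.5642 / 1.9585 = 0.2881
c = 62 / 529^0.2881 = 62 / 6.089 = 10.18
A = (138/10.18)^(1/0.2881) ⇒ ln A = ln(13.55)/0.2881 = 9.0484
A = e^9.0484 ≈ 8505 ha

8500 ha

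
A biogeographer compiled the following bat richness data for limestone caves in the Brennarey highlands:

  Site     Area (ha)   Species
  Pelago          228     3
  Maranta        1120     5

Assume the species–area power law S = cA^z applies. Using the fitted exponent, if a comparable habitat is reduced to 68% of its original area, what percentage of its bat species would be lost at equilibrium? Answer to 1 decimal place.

11.6%

z = ln(5/3) / ln(1120/228) = 0.5108 / 1.5917 = 0.3209
S_new/S_old = (A_new/A_old)^z = 0.68^0.3209 = exp(0.3209 × -0.3857) = 0.8836
Fraction lost = 1 − 0.8836 = 0.1164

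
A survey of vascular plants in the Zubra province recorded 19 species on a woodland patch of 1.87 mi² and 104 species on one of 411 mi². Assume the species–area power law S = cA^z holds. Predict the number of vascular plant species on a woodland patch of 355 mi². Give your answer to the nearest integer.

99

z = ln(104/19) / ln(411/1.87) = 1.7000 / 5.3927 = 0.3152
c = 19 / 1.87^0.3152 = 19 / 1.218 = 15.6
S₃ = 15.6 × 355^0.3152 = 15.6 × 6.367 ≈ 99.31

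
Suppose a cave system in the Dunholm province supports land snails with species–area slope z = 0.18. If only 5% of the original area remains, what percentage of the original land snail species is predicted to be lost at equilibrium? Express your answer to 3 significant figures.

41.7%

S_new/S_old = (A_new/A_old)^z = 0.05^0.18
= exp(0.18 × ln 0.05) = exp(0.18 × -2.9957) = exp(-0.5392) ≈ 0.5832
Fraction lost = 1 − 0.5832 = 0.4168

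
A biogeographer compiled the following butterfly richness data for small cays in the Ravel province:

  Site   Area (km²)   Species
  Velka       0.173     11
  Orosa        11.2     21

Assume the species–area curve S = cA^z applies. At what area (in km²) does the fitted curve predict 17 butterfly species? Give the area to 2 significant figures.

2.9 km²

z = ln(21/11) / ln(11.2/0.173) = 0.6466 / 4.1704 = 0.1551
c = 11 / 0.173^0.1551 = 11 / 0.7618 = 14.44
A = (17/14.44)^(1/0.1551) ⇒ ln A = ln(1.177)/0.1551 = 1.0531
A = e^1.0531 ≈ 2.866 km²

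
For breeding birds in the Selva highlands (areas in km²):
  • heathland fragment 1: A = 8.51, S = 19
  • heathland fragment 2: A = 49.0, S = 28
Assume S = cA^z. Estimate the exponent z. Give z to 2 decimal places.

0.22

Taking logs: ln S = ln c + z ln A, so z = (ln S₂ − ln S₁)/(ln A₂ − ln A₁).
z = ln(28/19) / ln(49/8.51) = ln(1.474) / ln(5.758) = 0.3878 / 1.7506 = 0.2215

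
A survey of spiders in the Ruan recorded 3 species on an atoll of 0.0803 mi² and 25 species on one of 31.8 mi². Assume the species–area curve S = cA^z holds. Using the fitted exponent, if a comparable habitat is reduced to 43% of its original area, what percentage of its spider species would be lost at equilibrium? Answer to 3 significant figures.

z = ln(25/3) / ln(31.8/0.0803) = 2.1203 / 5.9815 = 0.3545
S_new/S_old = (A_new/A_old)^z = 0.43^0.3545 = exp(0.3545 × -0.8440) = 0.7414
Fraction lost = 1 − 0.7414 = 0.2586

25.9%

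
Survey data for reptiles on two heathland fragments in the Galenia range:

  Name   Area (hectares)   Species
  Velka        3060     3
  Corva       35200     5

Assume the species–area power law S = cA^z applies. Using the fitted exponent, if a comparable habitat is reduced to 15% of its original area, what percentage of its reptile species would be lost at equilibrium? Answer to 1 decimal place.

z = ln(5/3) / ln(35200/3060) = 0.5108 / 2.4426 = 0.2091
S_new/S_old = (A_new/A_old)^z = 0.15^0.2091 = exp(0.2091 × -1.8971) = 0.6725
Fraction lost = 1 − 0.6725 = 0.3275

32.7%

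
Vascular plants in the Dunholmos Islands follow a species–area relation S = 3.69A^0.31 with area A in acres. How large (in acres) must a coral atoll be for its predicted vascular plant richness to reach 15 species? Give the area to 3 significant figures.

92.2 acres

15 = 3.69 × A^0.31  ⇒  A^0.31 = 15/3.69 = 4.065
ln A = ln(4.065) / 0.31 = 1.4024 / 0.31 = 4.5239
A = e^4.5239 ≈ 92.2 acres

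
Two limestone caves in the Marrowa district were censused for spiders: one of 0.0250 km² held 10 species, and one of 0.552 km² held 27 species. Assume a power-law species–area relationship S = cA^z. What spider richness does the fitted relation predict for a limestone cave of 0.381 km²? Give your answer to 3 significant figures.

z = ln(27/10) / ln(0.552/0.025) = 0.9933 / 3.0947 = 0.3210
c = 10 / 0.025^0.3210 = 10 / 0.3061 = 32.67
S₃ = 32.67 × 0.381^0.3210 = 32.67 × 0.7337 ≈ 23.97

24.0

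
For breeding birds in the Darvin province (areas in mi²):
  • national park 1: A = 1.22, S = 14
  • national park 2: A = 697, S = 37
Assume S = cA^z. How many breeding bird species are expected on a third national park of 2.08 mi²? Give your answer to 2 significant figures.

z = ln(37/14) / ln(697/1.22) = 0.9719 / 6.3479 = 0.1531
c = 14 / 1.22^0.1531 = 14 / 1.031 = 13.58
S₃ = 13.58 × 2.08^0.1531 = 13.58 × 1.119 ≈ 15.19

15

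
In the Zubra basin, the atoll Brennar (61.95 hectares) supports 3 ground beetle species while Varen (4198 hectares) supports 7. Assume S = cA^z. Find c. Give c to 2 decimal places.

1.31

z = ln(S₂/S₁) / ln(A₂/A₁) = ln(7/3) / ln(4198/61.95) = 0.8473 / 4.2160 = 0.2010
c = S₁ / A₁^z = 3 / 61.95^0.2010 = 3 / 2.292 = 1.309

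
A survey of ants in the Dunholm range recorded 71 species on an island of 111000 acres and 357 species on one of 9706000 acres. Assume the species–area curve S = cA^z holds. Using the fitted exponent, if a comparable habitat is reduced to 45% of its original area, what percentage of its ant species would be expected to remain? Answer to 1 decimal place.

74.9%

z = ln(357/71) / ln(9706000/111000) = 1.6151 / 4.4710 = 0.3612
S_new/S_old = (A_new/A_old)^z = 0.45^0.3612 = exp(0.3612 × -0.7985) = 0.7494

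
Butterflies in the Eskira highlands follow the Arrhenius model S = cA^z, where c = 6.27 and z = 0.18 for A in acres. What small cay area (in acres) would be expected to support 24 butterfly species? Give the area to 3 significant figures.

1730 acres

24 = 6.27 × A^0.18  ⇒  A^0.18 = 24/6.27 = 3.828
ln A = ln(3.828) / 0.18 = 1.3423 / 0.18 = 7.4571
A = e^7.4571 ≈ 1732 acres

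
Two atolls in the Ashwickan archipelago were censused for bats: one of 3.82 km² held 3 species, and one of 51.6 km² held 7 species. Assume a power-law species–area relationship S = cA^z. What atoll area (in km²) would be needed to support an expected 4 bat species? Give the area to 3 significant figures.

9.25 km²

z = ln(7/3) / ln(51.6/3.82) = 0.8473 / 2.6033 = 0.3255
c = 3 / 3.82^0.3255 = 3 / 1.547 = 1.939
A = (4/1.939)^(1/0.3255) ⇒ ln A = ln(2.062)/0.3255 = 2.2241
A = e^2.2241 ≈ 9.245 km²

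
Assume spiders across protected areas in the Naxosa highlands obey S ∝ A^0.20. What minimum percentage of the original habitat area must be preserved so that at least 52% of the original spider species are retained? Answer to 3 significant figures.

Need (A_new/A_old)^0.2 = 0.52, so A_new/A_old = 0.52^(1/0.2) = 0.52^5
ln(A_new/A_old) = ln 0.52 / 0.2 = -0.6539 / 0.2 = -3.2696
A_new/A_old = e^-3.2696 ≈ 0.03802

3.80%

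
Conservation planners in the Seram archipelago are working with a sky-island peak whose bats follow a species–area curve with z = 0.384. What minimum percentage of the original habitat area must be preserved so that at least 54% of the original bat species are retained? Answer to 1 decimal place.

Need (A_new/A_old)^0.384 = 0.54, so A_new/A_old = 0.54^(1/0.384) = 0.54^2.604
ln(A_new/A_old) = ln 0.54 / 0.384 = -0.6162 / 0.384 = -1.6047
A_new/A_old = e^-1.6047 ≈ 0.201

20.1%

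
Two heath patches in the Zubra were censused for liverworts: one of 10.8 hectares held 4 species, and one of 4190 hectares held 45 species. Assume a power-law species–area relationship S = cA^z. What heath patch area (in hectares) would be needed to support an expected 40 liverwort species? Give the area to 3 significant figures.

3130 hectares

z = ln(45/4) / ln(4190/10.8) = 2.4204 / 5.9609 = 0.4060
c = 4 / 10.8^0.4060 = 4 / 2.628 = 1.522
A = (40/1.522)^(1/0.4060) ⇒ ln A = ln(26.28)/0.4060 = 8.0504
A = e^8.0504 ≈ 3135 hectares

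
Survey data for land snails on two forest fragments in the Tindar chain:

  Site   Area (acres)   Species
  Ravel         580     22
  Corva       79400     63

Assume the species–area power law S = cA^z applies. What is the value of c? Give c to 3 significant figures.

5.64

z = ln(S₂/S₁) / ln(A₂/A₁) = ln(63/22) / ln(79400/580) = 1.0521 / 4.9192 = 0.2139
c = S₁ / A₁^z = 22 / 580^0.2139 = 22 / 3.9 = 5.642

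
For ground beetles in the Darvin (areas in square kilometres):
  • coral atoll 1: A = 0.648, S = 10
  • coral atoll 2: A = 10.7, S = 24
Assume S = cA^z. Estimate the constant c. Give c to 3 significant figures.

11.5

z = ln(S₂/S₁) / ln(A₂/A₁) = ln(24/10) / ln(10.7/0.648) = 0.8755 / 2.8041 = 0.3122
c = S₁ / A₁^z = 10 / 0.648^0.3122 = 10 / 0.8733 = 11.45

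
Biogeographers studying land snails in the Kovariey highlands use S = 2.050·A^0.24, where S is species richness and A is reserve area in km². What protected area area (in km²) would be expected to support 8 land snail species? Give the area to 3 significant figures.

8 = 2.05 × A^0.24  ⇒  A^0.24 = 8/2.05 = 3.902
ln A = ln(3.902) / 0.24 = 1.3616 / 0.24 = 5.6733
A = e^5.6733 ≈ 291 km²

291 km²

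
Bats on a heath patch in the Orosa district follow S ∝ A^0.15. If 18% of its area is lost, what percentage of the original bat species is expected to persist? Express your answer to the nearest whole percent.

S_new/S_old = (A_new/A_old)^z = 0.82^0.15
= exp(0.15 × ln 0.82) = exp(0.15 × -0.1985) = exp(-0.0298) ≈ 0.9707

97%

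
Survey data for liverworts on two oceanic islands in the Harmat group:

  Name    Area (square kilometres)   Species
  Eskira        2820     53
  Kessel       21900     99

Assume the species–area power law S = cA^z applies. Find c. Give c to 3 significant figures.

4.70

z = ln(S₂/S₁) / ln(A₂/A₁) = ln(99/53) / ln(21900/2820) = 0.6248 / 2.0497 = 0.3048
c = S₁ / A₁^z = 53 / 2820^0.3048 = 53 / 11.27 = 4.705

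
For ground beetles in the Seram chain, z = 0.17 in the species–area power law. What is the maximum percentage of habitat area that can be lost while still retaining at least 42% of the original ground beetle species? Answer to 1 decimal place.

99.4%

Need (A_new/A_old)^0.17 = 0.42, so A_new/A_old = 0.42^(1/0.17) = 0.42^5.882
ln(A_new/A_old) = ln 0.42 / 0.17 = -0.8675 / 0.17 = -5.1029
A_new/A_old = e^-5.1029 ≈ 0.006079
Fraction that can be lost = 1 − 0.006079 = 0.9939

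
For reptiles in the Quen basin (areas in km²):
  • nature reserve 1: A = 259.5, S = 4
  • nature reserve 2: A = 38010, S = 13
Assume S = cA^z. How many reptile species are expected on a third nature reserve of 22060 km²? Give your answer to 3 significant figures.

z = ln(13/4) / ln(38010/259.5) = 1.1787 / 4.9868 = 0.2364
c = 4 / 259.5^0.2364 = 4 / 3.72 = 1.075
S₃ = 1.075 × 22060^0.2364 = 1.075 × 10.63 ≈ 11.43

11.4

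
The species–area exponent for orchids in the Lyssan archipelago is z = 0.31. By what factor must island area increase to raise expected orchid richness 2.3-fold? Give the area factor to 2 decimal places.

14.68

(A₂/A₁)^0.31 = 2.3, so A₂/A₁ = 2.3^(1/0.31) = 2.3^3.226
ln(A₂/A₁) = ln 2.3 / 0.31 = 0.8329 / 0.31 = 2.6868
A₂/A₁ = e^2.6868 ≈ 14.68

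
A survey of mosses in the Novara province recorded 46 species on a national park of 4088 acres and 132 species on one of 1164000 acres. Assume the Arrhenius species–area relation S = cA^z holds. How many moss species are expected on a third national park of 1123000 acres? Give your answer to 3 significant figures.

z = ln(132/46) / ln(1164000/4088) = 1.0542 / 5.6516 = 0.1865
c = 46 / 4088^0.1865 = 46 / 4.717 = 9.753
S₃ = 9.753 × 1123000^0.1865 = 9.753 × 13.44 ≈ 131.1

131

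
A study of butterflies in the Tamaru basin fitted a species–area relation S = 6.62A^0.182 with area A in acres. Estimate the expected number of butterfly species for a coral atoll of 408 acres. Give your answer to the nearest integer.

S = 6.62 × 408^0.182
ln S = ln 6.62 + 0.182 × ln 408 = 1.8901 + 0.182 × 6.0113 = 2.9841
S = e^2.9841 ≈ 19.77

20 species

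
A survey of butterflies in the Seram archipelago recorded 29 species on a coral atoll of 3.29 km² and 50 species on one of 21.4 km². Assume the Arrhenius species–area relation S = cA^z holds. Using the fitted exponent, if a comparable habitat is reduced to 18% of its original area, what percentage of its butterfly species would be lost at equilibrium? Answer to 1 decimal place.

39.3%

z = ln(50/29) / ln(21.4/3.29) = 0.5447 / 1.8725 = 0.2909
S_new/S_old = (A_new/A_old)^z = 0.18^0.2909 = exp(0.2909 × -1.7148) = 0.6072
Fraction lost = 1 − 0.6072 = 0.3928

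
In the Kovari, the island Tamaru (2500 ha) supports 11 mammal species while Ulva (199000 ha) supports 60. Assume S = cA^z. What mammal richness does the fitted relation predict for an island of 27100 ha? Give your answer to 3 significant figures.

z = ln(60/11) / ln(199000/2500) = 1.6964 / 4.3770 = 0.3876
c = 11 / 2500^0.3876 = 11 / 20.75 = 0.5302
S₃ = 0.5302 × 27100^0.3876 = 0.5302 × 52.26 ≈ 27.7

27.7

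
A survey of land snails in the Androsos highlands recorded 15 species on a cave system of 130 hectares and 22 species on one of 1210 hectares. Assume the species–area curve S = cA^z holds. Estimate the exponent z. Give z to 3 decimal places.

0.172

Taking logs: ln S = ln c + z ln A, so z = (ln S₂ − ln S₁)/(ln A₂ − ln A₁).
z = ln(22/15) / ln(1210/130) = ln(1.467) / ln(9.308) = 0.3830 / 2.2308 = 0.1717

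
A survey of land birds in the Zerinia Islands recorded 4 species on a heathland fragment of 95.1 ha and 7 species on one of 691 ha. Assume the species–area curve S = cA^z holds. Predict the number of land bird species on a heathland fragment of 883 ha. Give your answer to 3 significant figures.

z = ln(7/4) / ln(691/95.1) = 0.5596 / 1.9832 = 0.2822
c = 4 / 95.1^0.2822 = 4 / 3.616 = 1.106
S₃ = 1.106 × 883^0.2822 = 1.106 × 6.781 ≈ 7.501

7.50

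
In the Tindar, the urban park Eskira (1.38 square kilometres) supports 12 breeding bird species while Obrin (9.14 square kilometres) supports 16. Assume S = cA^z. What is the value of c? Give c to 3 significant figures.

11.4

z = ln(S₂/S₁) / ln(A₂/A₁) = ln(16/12) / ln(9.14/1.38) = 0.2877 / 1.8906 = 0.1522
c = S₁ / A₁^z = 12 / 1.38^0.1522 = 12 / 1.05 = 11.43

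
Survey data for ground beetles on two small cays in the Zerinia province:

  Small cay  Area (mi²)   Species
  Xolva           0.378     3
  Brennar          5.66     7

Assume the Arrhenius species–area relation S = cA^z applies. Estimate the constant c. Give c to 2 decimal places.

z = ln(S₂/S₁) / ln(A₂/A₁) = ln(7/3) / ln(5.66/0.378) = 0.8473 / 2.7063 = 0.3131
c = S₁ / A₁^z = 3 / 0.378^0.3131 = 3 / 0.7374 = 4.068

4.07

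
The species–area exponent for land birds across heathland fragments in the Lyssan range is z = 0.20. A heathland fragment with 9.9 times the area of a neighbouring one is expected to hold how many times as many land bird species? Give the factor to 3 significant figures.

1.58

S₂/S₁ = (A₂/A₁)^z = 9.9^0.2
ln(S₂/S₁) = 0.2 × ln 9.9 = 0.2 × 2.2925 = 0.4585
S₂/S₁ = e^0.4585 ≈ 1.582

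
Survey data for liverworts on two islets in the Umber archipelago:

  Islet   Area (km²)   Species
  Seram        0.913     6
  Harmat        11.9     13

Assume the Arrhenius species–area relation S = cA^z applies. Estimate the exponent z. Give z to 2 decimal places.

Taking logs: ln S = ln c + z ln A, so z = (ln S₂ − ln S₁)/(ln A₂ − ln A₁).
z = ln(13/6) / ln(11.9/0.913) = ln(2.167) / ln(13.03) = 0.7732 / 2.5676 = 0.3011

0.30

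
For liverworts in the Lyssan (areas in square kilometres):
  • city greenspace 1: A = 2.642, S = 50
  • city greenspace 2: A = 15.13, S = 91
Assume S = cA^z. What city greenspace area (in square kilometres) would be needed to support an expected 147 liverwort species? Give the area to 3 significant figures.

z = ln(91/50) / ln(15.13/2.642) = 0.5988 / 1.7451 = 0.3431
c = 50 / 2.642^0.3431 = 50 / 1.396 = 35.82
A = (147/35.82)^(1/0.3431) ⇒ ln A = ln(4.103)/0.3431 = 4.1143
A = e^4.1143 ≈ 61.21 square kilometres

61.2 square kilometres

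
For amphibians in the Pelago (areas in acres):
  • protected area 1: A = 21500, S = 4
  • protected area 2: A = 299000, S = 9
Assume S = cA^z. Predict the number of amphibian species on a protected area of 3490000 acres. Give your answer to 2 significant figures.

19

z = ln(9/4) / ln(299000/21500) = 0.8109 / 2.6324 = 0.3081
c = 4 / 21500^0.3081 = 4 / 21.61 = 0.1851
S₃ = 0.1851 × 3490000^0.3081 = 0.1851 × 103.7 ≈ 19.19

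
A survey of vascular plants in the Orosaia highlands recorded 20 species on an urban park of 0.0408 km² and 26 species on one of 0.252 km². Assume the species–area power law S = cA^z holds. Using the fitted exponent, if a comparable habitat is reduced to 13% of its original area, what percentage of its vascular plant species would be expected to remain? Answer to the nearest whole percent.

z = ln(26/20) / ln(0.252/0.0408) = 0.2624 / 1.8207 = 0.1441
S_new/S_old = (A_new/A_old)^z = 0.13^0.1441 = exp(0.1441 × -2.0402) = 0.7453

75%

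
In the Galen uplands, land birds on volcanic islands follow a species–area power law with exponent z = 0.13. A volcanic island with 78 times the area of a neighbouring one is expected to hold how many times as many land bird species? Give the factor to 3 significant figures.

S₂/S₁ = (A₂/A₁)^z = 78^0.13
ln(S₂/S₁) = 0.13 × ln 78 = 0.13 × 4.3567 = 0.5664
S₂/S₁ = e^0.5664 ≈ 1.762

1.76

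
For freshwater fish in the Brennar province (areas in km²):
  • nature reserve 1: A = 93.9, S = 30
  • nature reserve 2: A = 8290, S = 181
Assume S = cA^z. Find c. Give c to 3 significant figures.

4.85

z = ln(S₂/S₁) / ln(A₂/A₁) = ln(181/30) / ln(8290/93.9) = 1.7973 / 4.4806 = 0.4011
c = S₁ / A₁^z = 30 / 93.9^0.4011 = 30 / 6.184 = 4.851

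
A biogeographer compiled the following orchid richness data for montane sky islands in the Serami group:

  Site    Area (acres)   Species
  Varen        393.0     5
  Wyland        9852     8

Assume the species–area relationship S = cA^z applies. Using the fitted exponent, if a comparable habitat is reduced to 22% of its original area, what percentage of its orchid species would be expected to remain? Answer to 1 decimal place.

z = ln(8/5) / ln(9852/393) = 0.4700 / 3.2216 = 0.1459
S_new/S_old = (A_new/A_old)^z = 0.22^0.1459 = exp(0.1459 × -1.5141) = 0.8018

80.2%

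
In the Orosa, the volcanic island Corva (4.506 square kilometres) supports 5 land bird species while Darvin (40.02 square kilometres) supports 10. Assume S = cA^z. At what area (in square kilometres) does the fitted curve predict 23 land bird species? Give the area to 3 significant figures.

552 square kilometres

z = ln(10/5) / ln(40.02/4.506) = 0.6931 / 2.1840 = 0.3174
c = 5 / 4.506^0.3174 = 5 / 1.613 = 3.101
A = (23/3.101)^(1/0.3174) ⇒ ln A = ln(7.418)/0.3174 = 6.3137
A = e^6.3137 ≈ 552.1 square kilometres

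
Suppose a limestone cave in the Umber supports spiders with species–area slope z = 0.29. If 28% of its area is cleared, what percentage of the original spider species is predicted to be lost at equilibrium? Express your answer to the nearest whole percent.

9%

S_new/S_old = (A_new/A_old)^z = 0.72^0.29
= exp(0.29 × ln 0.72) = exp(0.29 × -0.3285) = exp(-0.0953) ≈ 0.9091
Fraction lost = 1 − 0.9091 = 0.09087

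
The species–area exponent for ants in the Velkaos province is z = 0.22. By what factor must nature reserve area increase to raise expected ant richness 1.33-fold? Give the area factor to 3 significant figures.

3.66

(A₂/A₁)^0.22 = 1.33, so A₂/A₁ = 1.33^(1/0.22) = 1.33^4.545
ln(A₂/A₁) = ln 1.33 / 0.22 = 0.2852 / 0.22 = 1.2963
A₂/A₁ = e^1.2963 ≈ 3.656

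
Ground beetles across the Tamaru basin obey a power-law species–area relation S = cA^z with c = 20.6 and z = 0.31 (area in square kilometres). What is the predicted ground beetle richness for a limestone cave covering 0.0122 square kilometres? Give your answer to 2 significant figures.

5.3

S = 20.6 × 0.0122^0.31
ln S = ln 20.6 + 0.31 × ln 0.0122 = 3.0253 + 0.31 × -4.4063 = 1.6593
S = e^1.6593 ≈ 5.256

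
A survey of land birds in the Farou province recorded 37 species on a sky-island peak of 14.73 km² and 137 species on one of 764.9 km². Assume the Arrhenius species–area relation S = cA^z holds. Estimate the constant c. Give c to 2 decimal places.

z = ln(S₂/S₁) / ln(A₂/A₁) = ln(137/37) / ln(764.9/14.73) = 1.3091 / 3.9499 = 0.3314
c = S₁ / A₁^z = 37 / 14.73^0.3314 = 37 / 2.439 = 15.17

15.17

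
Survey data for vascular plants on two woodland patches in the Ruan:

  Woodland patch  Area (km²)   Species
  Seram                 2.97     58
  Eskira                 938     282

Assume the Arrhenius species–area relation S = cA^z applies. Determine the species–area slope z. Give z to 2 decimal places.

0.27

Taking logs: ln S = ln c + z ln A, so z = (ln S₂ − ln S₁)/(ln A₂ − ln A₁).
z = ln(282/58) / ln(938/2.97) = ln(4.862) / ln(315.8) = 1.5815 / 5.7552 = 0.2748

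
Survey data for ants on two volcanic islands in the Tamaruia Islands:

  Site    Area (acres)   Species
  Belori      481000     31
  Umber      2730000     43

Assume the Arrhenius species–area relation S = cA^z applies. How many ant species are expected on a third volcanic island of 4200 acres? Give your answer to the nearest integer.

z = ln(43/31) / ln(2730000/481000) = 0.3272 / 1.7362 = 0.1885
c = 31 / 481000^0.1885 = 31 / 11.77 = 2.633
S₃ = 2.633 × 4200^0.1885 = 2.633 × 4.818 ≈ 12.69

13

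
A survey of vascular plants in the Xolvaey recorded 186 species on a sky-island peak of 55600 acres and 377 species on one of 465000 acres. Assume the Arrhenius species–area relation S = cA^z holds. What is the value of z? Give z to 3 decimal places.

0.333

Taking logs: ln S = ln c + z ln A, so z = (ln S₂ − ln S₁)/(ln A₂ − ln A₁).
z = ln(377/186) / ln(465000/55600) = ln(2.027) / ln(8.363) = 0.7065 / 2.1239 = 0.3326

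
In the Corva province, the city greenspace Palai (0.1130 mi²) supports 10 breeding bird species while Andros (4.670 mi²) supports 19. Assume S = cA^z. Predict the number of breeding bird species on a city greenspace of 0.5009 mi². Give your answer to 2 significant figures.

z = ln(19/10) / ln(4.67/0.113) = 0.6419 / 3.7215 = 0.1725
c = 10 / 0.113^0.1725 = 10 / 0.6866 = 14.57
S₃ = 14.57 × 0.5009^0.1725 = 14.57 × 0.8876 ≈ 12.93

13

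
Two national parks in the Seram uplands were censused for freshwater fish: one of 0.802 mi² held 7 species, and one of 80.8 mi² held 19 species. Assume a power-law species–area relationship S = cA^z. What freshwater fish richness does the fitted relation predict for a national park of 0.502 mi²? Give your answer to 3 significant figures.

6.32

z = ln(19/7) / ln(80.8/0.802) = 0.9985 / 4.6126 = 0.2165
c = 7 / 0.802^0.2165 = 7 / 0.9534 = 7.342
S₃ = 7.342 × 0.502^0.2165 = 7.342 × 0.8614 ≈ 6.325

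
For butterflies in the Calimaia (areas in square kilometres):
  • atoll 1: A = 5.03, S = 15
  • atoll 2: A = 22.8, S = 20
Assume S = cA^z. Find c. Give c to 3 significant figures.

z = ln(S₂/S₁) / ln(A₂/A₁) = ln(20/15) / ln(22.8/5.03) = 0.2877 / 1.5113 = 0.1903
c = S₁ / A₁^z = 15 / 5.03^0.1903 = 15 / 1.36 = 11.03

11.0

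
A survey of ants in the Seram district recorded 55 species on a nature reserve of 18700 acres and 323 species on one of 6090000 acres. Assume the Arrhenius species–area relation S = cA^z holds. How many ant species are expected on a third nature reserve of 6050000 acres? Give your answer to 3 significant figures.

322

z = ln(323/55) / ln(6090000/18700) = 1.7703 / 5.7859 = 0.3060
c = 55 / 18700^0.3060 = 55 / 20.28 = 2.712
S₃ = 2.712 × 6050000^0.3060 = 2.712 × 118.9 ≈ 322.3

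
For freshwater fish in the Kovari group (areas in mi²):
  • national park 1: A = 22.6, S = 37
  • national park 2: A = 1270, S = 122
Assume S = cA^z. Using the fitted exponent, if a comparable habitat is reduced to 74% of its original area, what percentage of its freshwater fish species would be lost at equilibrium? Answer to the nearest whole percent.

z = ln(122/37) / ln(1270/22.6) = 1.1931 / 4.0288 = 0.2961
S_new/S_old = (A_new/A_old)^z = 0.74^0.2961 = exp(0.2961 × -0.3011) = 0.9147
Fraction lost = 1 − 0.9147 = 0.08531

9%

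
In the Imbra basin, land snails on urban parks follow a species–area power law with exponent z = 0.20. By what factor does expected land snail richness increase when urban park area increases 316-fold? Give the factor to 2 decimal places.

3.16

S₂/S₁ = (A₂/A₁)^z = 316^0.2
ln(S₂/S₁) = 0.2 × ln 316 = 0.2 × 5.7557 = 1.1511
S₂/S₁ = e^1.1511 ≈ 3.162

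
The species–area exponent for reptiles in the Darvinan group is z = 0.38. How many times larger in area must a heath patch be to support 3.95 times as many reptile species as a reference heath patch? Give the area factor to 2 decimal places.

37.15

(A₂/A₁)^0.38 = 3.95, so A₂/A₁ = 3.95^(1/0.38) = 3.95^2.632
ln(A₂/A₁) = ln 3.95 / 0.38 = 1.3737 / 0.38 = 3.6150
A₂/A₁ = e^3.6150 ≈ 37.15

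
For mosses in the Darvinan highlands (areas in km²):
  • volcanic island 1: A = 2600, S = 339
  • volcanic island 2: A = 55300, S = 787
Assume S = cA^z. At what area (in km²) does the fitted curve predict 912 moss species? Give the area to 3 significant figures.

z = ln(787/339) / ln(55300/2600) = 0.8422 / 3.0573 = 0.2755
c = 339 / 2600^0.2755 = 339 / 8.725 = 38.85
A = (912/38.85)^(1/0.2755) ⇒ ln A = ln(23.47)/0.2755 = 11.4556
A = e^11.4556 ≈ 94431 km²

94400 km²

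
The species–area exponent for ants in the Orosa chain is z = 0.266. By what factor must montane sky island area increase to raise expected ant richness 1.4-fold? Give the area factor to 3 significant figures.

(A₂/A₁)^0.266 = 1.4, so A₂/A₁ = 1.4^(1/0.266) = 1.4^3.759
ln(A₂/A₁) = ln 1.4 / 0.266 = 0.3365 / 0.266 = 1.2649
A₂/A₁ = e^1.2649 ≈ 3.543

3.54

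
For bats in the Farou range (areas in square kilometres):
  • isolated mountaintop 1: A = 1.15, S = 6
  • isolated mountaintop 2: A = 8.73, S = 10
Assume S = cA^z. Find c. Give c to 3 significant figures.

5.79

z = ln(S₂/S₁) / ln(A₂/A₁) = ln(10/6) / ln(8.73/1.15) = 0.5108 / 2.0270 = 0.2520
c = S₁ / A₁^z = 6 / 1.15^0.2520 = 6 / 1.036 = 5.792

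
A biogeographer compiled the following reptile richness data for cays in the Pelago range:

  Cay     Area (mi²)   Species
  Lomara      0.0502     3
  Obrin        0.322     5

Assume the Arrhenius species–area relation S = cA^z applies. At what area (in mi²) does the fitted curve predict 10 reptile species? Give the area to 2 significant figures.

4.0 mi²

z = ln(5/3) / ln(0.322/0.0502) = 0.5108 / 1.8585 = 0.2749
c = 3 / 0.0502^0.2749 = 3 / 0.4394 = 6.827
A = (10/6.827)^(1/0.2749) ⇒ ln A = ln(1.465)/0.2749 = 1.3887
A = e^1.3887 ≈ 4.01 mi²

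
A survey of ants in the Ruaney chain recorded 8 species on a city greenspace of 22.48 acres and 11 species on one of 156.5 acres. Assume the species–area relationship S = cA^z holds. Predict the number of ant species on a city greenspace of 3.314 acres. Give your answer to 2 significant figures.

5.8

z = ln(11/8) / ln(156.5/22.48) = 0.3185 / 1.9404 = 0.1641
c = 8 / 22.48^0.1641 = 8 / 1.667 = 4.8
S₃ = 4.8 × 3.314^0.1641 = 4.8 × 1.217 ≈ 5.843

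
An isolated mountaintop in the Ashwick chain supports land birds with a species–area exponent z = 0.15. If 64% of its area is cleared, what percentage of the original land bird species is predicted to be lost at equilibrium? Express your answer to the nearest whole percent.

S_new/S_old = (A_new/A_old)^z = 0.36^0.15
= exp(0.15 × ln 0.36) = exp(0.15 × -1.0217) = exp(-0.1532) ≈ 0.8579
Fraction lost = 1 − 0.8579 = 0.1421

14%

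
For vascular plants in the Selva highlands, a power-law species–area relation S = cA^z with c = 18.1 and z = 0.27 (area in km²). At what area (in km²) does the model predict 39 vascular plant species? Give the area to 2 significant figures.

39 = 18.1 × A^0.27  ⇒  A^0.27 = 39/18.1 = 2.155
ln A = ln(2.155) / 0.27 = 0.7676 / 0.27 = 2.8431
A = e^2.8431 ≈ 17.17 km²

17 km²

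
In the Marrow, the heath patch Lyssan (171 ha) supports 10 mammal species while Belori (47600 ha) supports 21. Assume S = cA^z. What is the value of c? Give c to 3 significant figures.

z = ln(S₂/S₁) / ln(A₂/A₁) = ln(21/10) / ln(47600/171) = 0.7419 / 5.6289 = 0.1318
c = S₁ / A₁^z = 10 / 171^0.1318 = 10 / 1.969 = 5.078

5.08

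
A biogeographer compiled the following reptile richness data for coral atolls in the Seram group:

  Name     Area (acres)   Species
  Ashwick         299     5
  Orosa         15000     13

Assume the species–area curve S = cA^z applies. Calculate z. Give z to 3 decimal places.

Taking logs: ln S = ln c + z ln A, so z = (ln S₂ − ln S₁)/(ln A₂ − ln A₁).
z = ln(13/5) / ln(15000/299) = ln(2.6) / ln(50.17) = 0.9555 / 3.9154 = 0.2440

0.244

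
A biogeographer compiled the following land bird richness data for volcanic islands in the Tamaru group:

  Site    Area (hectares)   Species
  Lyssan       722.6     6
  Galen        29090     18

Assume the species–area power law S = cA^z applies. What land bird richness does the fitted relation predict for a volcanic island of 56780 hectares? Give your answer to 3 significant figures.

z = ln(18/6) / ln(29090/722.6) = 1.0986 / 3.6953 = 0.2973
c = 6 / 722.6^0.2973 = 6 / 7.079 = 0.8476
S₃ = 0.8476 × 56780^0.2973 = 0.8476 × 25.91 ≈ 21.96

22.0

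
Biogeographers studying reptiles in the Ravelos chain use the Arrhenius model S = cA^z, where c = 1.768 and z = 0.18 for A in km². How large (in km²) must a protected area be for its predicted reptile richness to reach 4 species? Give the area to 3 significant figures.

93.3 km²

4 = 1.768 × A^0.18  ⇒  A^0.18 = 4/1.768 = 2.262
ln A = ln(2.262) / 0.18 = 0.8164 / 0.18 = 4.5358
A = e^4.5358 ≈ 93.3 km²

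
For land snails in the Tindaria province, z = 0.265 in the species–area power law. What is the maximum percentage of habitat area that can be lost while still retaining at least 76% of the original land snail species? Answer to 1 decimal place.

64.5%

Need (A_new/A_old)^0.265 = 0.76, so A_new/A_old = 0.76^(1/0.265) = 0.76^3.774
ln(A_new/A_old) = ln 0.76 / 0.265 = -0.2744 / 0.265 = -1.0356
A_new/A_old = e^-1.0356 ≈ 0.355
Fraction that can be lost = 1 − 0.355 = 0.645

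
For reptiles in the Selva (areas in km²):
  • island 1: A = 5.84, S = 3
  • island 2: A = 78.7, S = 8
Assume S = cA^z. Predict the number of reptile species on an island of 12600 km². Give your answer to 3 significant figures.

z = ln(8/3) / ln(78.7/5.84) = 0.9808 / 2.6009 = 0.3771
c = 3 / 5.84^0.3771 = 3 / 1.945 = 1.542
S₃ = 1.542 × 12600^0.3771 = 1.542 × 35.18 ≈ 54.25

54.2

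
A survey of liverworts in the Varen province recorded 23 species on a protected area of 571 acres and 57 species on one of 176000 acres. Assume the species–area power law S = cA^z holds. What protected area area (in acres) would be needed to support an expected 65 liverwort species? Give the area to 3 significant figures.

403000 acres

z = ln(57/23) / ln(176000/571) = 0.9076 / 5.7309 = 0.1584
c = 23 / 571^0.1584 = 23 / 2.732 = 8.417
A = (65/8.417)^(1/0.1584) ⇒ ln A = ln(7.722)/0.1584 = 12.9076
A = e^12.9076 ≈ 403355 acres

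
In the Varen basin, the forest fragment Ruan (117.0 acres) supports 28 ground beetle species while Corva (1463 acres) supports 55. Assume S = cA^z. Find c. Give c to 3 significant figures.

z = ln(S₂/S₁) / ln(A₂/A₁) = ln(55/28) / ln(1463/117) = 0.6751 / 2.5261 = 0.2673
c = S₁ / A₁^z = 28 / 117^0.2673 = 28 / 3.571 = 7.842

7.84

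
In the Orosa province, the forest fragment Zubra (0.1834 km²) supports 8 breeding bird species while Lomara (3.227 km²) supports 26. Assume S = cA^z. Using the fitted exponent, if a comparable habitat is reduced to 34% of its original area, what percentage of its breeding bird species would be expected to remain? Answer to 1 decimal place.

z = ln(26/8) / ln(3.227/0.1834) = 1.1787 / 2.8676 = 0.4110
S_new/S_old = (A_new/A_old)^z = 0.34^0.4110 = exp(0.4110 × -1.0788) = 0.6418

64.2%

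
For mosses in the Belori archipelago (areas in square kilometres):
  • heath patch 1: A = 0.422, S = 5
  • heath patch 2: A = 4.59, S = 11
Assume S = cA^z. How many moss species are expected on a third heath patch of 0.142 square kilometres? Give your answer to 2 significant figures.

z = ln(11/5) / ln(4.59/0.422) = 0.7885 / 2.3866 = 0.3304
c = 5 / 0.422^0.3304 = 5 / 0.752 = 6.649
S₃ = 6.649 × 0.142^0.3304 = 6.649 × 0.5247 ≈ 3.489

3.5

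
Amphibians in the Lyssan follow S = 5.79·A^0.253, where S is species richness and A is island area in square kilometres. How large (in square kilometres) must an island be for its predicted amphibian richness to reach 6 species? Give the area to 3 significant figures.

6 = 5.79 × A^0.253  ⇒  A^0.253 = 6/5.79 = 1.036
ln A = ln(1.036) / 0.253 = 0.0356 / 0.253 = 0.1408
A = e^0.1408 ≈ 1.151 square kilometres

1.15 square kilometres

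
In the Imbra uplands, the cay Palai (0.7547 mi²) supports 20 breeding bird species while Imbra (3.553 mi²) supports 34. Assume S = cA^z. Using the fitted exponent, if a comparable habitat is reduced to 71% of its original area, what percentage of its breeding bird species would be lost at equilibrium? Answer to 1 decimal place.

11.1%

z = ln(34/20) / ln(3.553/0.7547) = 0.5306 / 1.5492 = 0.3425
S_new/S_old = (A_new/A_old)^z = 0.71^0.3425 = exp(0.3425 × -0.3425) = 0.8893
Fraction lost = 1 − 0.8893 = 0.1107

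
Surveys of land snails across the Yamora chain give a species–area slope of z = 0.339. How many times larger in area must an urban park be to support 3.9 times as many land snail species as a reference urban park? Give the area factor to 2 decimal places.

(A₂/A₁)^0.339 = 3.9, so A₂/A₁ = 3.9^(1/0.339) = 3.9^2.95
ln(A₂/A₁) = ln 3.9 / 0.339 = 1.3610 / 0.339 = 4.0147
A₂/A₁ = e^4.0147 ≈ 55.41

55.41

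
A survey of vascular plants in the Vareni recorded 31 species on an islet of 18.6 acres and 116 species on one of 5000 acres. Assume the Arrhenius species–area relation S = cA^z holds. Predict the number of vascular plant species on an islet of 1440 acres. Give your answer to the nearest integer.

86

z = ln(116/31) / ln(5000/18.6) = 1.3196 / 5.5940 = 0.2359
c = 31 / 18.6^0.2359 = 31 / 1.993 = 15.56
S₃ = 15.56 × 1440^0.2359 = 15.56 × 5.56 ≈ 86.48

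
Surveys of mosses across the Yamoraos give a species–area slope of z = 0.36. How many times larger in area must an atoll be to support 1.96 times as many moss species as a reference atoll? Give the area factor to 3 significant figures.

6.48

(A₂/A₁)^0.36 = 1.96, so A₂/A₁ = 1.96^(1/0.36) = 1.96^2.778
ln(A₂/A₁) = ln 1.96 / 0.36 = 0.6729 / 0.36 = 1.8693
A₂/A₁ = e^1.8693 ≈ 6.484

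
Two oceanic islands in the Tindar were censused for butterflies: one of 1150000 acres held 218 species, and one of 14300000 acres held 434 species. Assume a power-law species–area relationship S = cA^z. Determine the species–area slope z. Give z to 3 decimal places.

0.273

Taking logs: ln S = ln c + z ln A, so z = (ln S₂ − ln S₁)/(ln A₂ − ln A₁).
z = ln(434/218) / ln(14300000/1150000) = ln(1.991) / ln(12.43) = 0.6885 / 2.5205 = 0.2732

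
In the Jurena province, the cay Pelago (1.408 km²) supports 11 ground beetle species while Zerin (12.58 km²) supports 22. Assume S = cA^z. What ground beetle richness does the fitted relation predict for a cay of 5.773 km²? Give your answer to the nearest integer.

z = ln(22/11) / ln(12.58/1.408) = 0.6931 / 2.1899 = 0.3165
c = 11 / 1.408^0.3165 = 11 / 1.114 = 9.871
S₃ = 9.871 × 5.773^0.3165 = 9.871 × 1.742 ≈ 17.19

17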